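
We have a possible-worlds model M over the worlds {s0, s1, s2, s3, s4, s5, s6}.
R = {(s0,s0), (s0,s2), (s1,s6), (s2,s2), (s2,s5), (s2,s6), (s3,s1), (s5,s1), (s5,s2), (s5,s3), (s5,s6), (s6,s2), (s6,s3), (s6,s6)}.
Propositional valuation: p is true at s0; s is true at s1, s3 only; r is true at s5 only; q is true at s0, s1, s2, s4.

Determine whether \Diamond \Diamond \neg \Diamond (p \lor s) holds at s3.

At s3: \Diamond \Diamond \neg \Diamond (p \lor s) requires \Diamond \neg \Diamond (p \lor s) at some successor in {s1}.
  At s1: \Diamond \neg \Diamond (p \lor s) is false.
So \Diamond \Diamond \neg \Diamond (p \lor s) is false at s3.

No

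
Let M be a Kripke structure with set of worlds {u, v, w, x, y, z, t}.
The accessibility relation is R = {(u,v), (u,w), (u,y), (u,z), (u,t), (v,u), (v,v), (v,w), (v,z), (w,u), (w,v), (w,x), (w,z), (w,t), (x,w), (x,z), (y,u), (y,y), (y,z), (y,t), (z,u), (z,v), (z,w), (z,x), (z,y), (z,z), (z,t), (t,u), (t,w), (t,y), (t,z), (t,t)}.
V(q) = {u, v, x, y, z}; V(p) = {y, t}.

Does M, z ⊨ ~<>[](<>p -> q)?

At z: <>[](<>p -> q) is false, so ~<>[](<>p -> q) is true.
  At z: <>[](<>p -> q) requires [](<>p -> q) at some successor in {u, v, w, x, y, z, t}.
    At u: [](<>p -> q) is false.
    At v: [](<>p -> q) is false.
    At w: [](<>p -> q) is false.
    At x: [](<>p -> q) is false.
    At y: [](<>p -> q) is false.
    At z: [](<>p -> q) is false.
    At t: [](<>p -> q) is false.
  So <>[](<>p -> q) is false at z.

Yes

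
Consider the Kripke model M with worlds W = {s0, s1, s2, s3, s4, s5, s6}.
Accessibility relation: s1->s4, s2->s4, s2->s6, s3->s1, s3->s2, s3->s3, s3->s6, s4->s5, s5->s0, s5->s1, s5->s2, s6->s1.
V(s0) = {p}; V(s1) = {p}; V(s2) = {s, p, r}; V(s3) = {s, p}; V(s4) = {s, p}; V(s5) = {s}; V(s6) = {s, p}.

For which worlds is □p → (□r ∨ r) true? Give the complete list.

s0, s2, s4

Recall that □ψ holds at a world iff ψ holds at every accessible world, and ◇ψ holds iff ψ holds at some accessible world.
Let φ = □p → (□r ∨ r). Evaluate φ at each world:
  s0 (successors ∅): φ is true.
  s1 (successors {s4}): φ is false.
  s2 (successors {s4, s6}): φ is true.
  s3 (successors {s1, s2, s3, s6}): φ is false.
  s4 (successors {s5}): φ is true.
  s5 (successors {s0, s1, s2}): φ is false.
  s6 (successors {s1}): φ is false.
For instance, at s1:
  At s1: □p is true, □r ∨ r is false, so □p → (□r ∨ r) is false.
    At s1: □p requires p at every successor {s4}.
      At s4: p is true.
    So □p is true at s1.
    At s1: □r is false, r is false, so □r ∨ r is false.
      At s1: □r requires r at every successor {s4}.
        r fails at s4, so □r is false at s1.
Satisfying worlds: {s0, s2, s4}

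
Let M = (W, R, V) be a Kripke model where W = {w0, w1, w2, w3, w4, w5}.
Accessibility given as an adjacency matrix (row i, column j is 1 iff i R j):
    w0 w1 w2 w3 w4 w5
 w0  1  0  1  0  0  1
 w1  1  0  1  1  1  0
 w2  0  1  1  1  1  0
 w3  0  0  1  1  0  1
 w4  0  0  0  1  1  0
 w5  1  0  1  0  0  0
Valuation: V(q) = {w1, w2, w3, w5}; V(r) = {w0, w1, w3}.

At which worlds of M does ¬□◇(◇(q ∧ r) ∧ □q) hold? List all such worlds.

Recall that □ψ holds at a world iff ψ holds at every accessible world, and ◇ψ holds iff ψ holds at some accessible world.
Let φ = ¬□◇(◇(q ∧ r) ∧ □q). Evaluate φ at each world:
  w0 (successors {w0, w2, w5}): φ is true.
  w1 (successors {w0, w2, w3, w4}): φ is true.
  w2 (successors {w1, w2, w3, w4}): φ is false.
  w3 (successors {w2, w3, w5}): φ is true.
  w4 (successors {w3, w4}): φ is false.
  w5 (successors {w0, w2}): φ is true.
For instance, at w2:
  At w2: □◇(◇(q ∧ r) ∧ □q) is true, so ¬□◇(◇(q ∧ r) ∧ □q) is false.
    At w2: □◇(◇(q ∧ r) ∧ □q) requires ◇(◇(q ∧ r) ∧ □q) at every successor {w1, w2, w3, w4}.
      At w1: ◇(◇(q ∧ r) ∧ □q) is true.
      At w2: ◇(◇(q ∧ r) ∧ □q) is true.
      At w3: ◇(◇(q ∧ r) ∧ □q) is true.
      At w4: ◇(◇(q ∧ r) ∧ □q) is true.
    So □◇(◇(q ∧ r) ∧ □q) is true at w2.
Satisfying worlds: {w0, w1, w3, w5}

w0, w1, w3, w5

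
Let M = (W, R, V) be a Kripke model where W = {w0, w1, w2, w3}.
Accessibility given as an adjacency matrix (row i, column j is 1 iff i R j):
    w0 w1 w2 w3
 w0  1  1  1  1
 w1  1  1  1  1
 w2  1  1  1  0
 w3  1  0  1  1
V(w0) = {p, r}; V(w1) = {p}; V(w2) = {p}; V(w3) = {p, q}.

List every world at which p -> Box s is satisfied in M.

Let φ = p -> Box s. Evaluate φ at each world:
  w0 (successors {w0, w1, w2, w3}): φ is false.
  w1 (successors {w0, w1, w2, w3}): φ is false.
  w2 (successors {w0, w1, w2}): φ is false.
  w3 (successors {w0, w2, w3}): φ is false.
For instance, at w1:
  At w1: p is true, Box s is false, so p -> Box s is false.
    At w1: Box s requires s at every successor {w0, w1, w2, w3}.
      s fails at w0, so Box s is false at w1.
Satisfying worlds: none.

none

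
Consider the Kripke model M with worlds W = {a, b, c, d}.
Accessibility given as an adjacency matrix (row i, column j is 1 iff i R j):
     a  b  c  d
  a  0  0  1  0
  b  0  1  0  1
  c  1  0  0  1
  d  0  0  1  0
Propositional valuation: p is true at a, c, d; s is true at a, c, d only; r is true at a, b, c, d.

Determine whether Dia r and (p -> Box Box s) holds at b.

At b: Dia r is true, p -> Box Box s is true, so Dia r and (p -> Box Box s) is true.
  At b: Dia r requires r at some successor in {b, d}.
    r holds at b, so Dia r is true at b.
  At b: p is false, Box Box s is false, so p -> Box Box s is true.
    At b: Box Box s requires Box s at every successor {b, d}.
      Box s fails at b, so Box Box s is false at b.

Yes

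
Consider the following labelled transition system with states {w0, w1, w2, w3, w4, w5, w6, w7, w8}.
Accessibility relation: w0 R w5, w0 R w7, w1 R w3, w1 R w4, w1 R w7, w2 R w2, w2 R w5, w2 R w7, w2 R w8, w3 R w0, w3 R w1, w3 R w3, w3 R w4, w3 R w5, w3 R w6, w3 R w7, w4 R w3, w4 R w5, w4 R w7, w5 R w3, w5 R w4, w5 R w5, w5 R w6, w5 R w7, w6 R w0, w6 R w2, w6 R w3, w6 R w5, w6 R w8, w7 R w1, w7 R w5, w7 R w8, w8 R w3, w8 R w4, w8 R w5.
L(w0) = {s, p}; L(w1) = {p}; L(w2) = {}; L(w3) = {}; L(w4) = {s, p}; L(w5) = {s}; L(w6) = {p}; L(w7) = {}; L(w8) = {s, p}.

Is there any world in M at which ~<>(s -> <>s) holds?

Let φ = ~<>(s -> <>s). Evaluate φ at each world:
  w0 (successors {w5, w7}): φ is false.
  w1 (successors {w3, w4, w7}): φ is false.
  w2 (successors {w2, w5, w7, w8}): φ is false.
  w3 (successors {w0, w1, w3, w4, w5, w6, w7}): φ is false.
  w4 (successors {w3, w5, w7}): φ is false.
  w5 (successors {w3, w4, w5, w6, w7}): φ is false.
  w6 (successors {w0, w2, w3, w5, w8}): φ is false.
  w7 (successors {w1, w5, w8}): φ is false.
  w8 (successors {w3, w4, w5}): φ is false.
For instance, at w3:
  At w3: <>(s -> <>s) is true, so ~<>(s -> <>s) is false.
    At w3: <>(s -> <>s) requires s -> <>s at some successor in {w0, w1, w3, w4, w5, w6, w7}.
      s -> <>s holds at w0, so <>(s -> <>s) is true at w3.

No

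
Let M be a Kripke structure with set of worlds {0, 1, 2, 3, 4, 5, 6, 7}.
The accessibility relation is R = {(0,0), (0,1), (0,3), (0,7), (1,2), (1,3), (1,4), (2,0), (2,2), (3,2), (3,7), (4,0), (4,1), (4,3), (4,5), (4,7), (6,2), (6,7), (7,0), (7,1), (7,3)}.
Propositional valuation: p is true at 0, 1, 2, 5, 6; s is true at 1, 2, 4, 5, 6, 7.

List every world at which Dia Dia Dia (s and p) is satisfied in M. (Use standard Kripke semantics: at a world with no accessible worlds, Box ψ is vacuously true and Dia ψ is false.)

0, 1, 2, 3, 4, 6, 7

Let φ = Dia Dia Dia (s and p). Evaluate φ at each world:
  0 (successors {0, 1, 3, 7}): φ is true.
  1 (successors {2, 3, 4}): φ is true.
  2 (successors {0, 2}): φ is true.
  3 (successors {2, 7}): φ is true.
  4 (successors {0, 1, 3, 5, 7}): φ is true.
  5 (successors ∅): φ is false.
  6 (successors {2, 7}): φ is true.
  7 (successors {0, 1, 3}): φ is true.
For instance, at 2:
  At 2: Dia Dia Dia (s and p) requires Dia Dia (s and p) at some successor in {0, 2}.
    Dia Dia (s and p) holds at 0, so Dia Dia Dia (s and p) is true at 2.
      At 0: Dia Dia (s and p) requires Dia (s and p) at some successor in {0, 1, 3, 7}.
        Dia (s and p) holds at 0, so Dia Dia (s and p) is true at 0.
Satisfying worlds: {0, 1, 2, 3, 4, 6, 7}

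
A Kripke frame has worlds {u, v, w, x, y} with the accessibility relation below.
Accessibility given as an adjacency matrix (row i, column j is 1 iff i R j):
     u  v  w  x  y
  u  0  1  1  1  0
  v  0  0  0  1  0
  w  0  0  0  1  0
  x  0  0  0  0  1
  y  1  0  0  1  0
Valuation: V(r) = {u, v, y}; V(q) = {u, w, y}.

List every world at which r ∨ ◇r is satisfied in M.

u, v, x, y

Let φ = r ∨ ◇r. Evaluate φ at each world:
  u (successors {v, w, x}): φ is true.
  v (successors {x}): φ is true.
  w (successors {x}): φ is false.
  x (successors {y}): φ is true.
  y (successors {u, x}): φ is true.
For instance, at u:
  At u: r is true, ◇r is true, so r ∨ ◇r is true.
    At u: ◇r requires r at some successor in {v, w, x}.
      r holds at v, so ◇r is true at u.
Satisfying worlds: {u, v, x, y}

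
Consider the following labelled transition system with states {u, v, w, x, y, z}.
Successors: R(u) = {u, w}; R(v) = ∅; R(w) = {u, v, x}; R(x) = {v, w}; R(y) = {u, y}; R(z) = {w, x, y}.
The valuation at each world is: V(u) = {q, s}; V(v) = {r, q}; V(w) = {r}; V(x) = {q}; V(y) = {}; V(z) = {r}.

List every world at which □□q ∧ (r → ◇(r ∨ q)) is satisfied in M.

x

Let φ = □□q ∧ (r → ◇(r ∨ q)). Evaluate φ at each world:
  u (successors {u, w}): φ is false.
  v (successors ∅): φ is false.
  w (successors {u, v, x}): φ is false.
  x (successors {v, w}): φ is true.
  y (successors {u, y}): φ is false.
  z (successors {w, x, y}): φ is false.
For instance, at x:
  At x: □□q is true, r → ◇(r ∨ q) is true, so □□q ∧ (r → ◇(r ∨ q)) is true.
    At x: □□q requires □q at every successor {v, w}.
      At v: □q is true.
      At w: □q is true.
    So □□q is true at x.
    At x: r is false, ◇(r ∨ q) is true, so r → ◇(r ∨ q) is true.
      At x: ◇(r ∨ q) requires r ∨ q at some successor in {v, w}.
        r ∨ q holds at v, so ◇(r ∨ q) is true at x.
Satisfying worlds: {x}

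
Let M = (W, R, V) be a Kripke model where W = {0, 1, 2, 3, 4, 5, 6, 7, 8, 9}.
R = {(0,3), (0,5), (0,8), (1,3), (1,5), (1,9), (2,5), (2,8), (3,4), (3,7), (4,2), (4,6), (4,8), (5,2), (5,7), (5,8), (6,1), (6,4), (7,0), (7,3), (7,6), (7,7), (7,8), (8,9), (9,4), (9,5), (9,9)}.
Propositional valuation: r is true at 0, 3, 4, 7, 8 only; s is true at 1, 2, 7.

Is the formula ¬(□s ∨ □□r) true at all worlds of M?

Let φ = ¬(□s ∨ □□r). Evaluate φ at each world:
  0 (successors {3, 5, 8}): φ is true.
  1 (successors {3, 5, 9}): φ is true.
  2 (successors {5, 8}): φ is true.
  3 (successors {4, 7}): φ is true.
  4 (successors {2, 6, 8}): φ is true.
  5 (successors {2, 7, 8}): φ is true.
  6 (successors {1, 4}): φ is true.
  7 (successors {0, 3, 6, 7, 8}): φ is true.
  8 (successors {9}): φ is true.
  9 (successors {4, 5, 9}): φ is true.
For instance, at 6:
  At 6: □s ∨ □□r is false, so ¬(□s ∨ □□r) is true.
    At 6: □s is false, □□r is false, so □s ∨ □□r is false.
      At 6: □s requires s at every successor {1, 4}.
        s fails at 4, so □s is false at 6.
      At 6: □□r requires □r at every successor {1, 4}.
        □r fails at 1, so □□r is false at 6.

Yes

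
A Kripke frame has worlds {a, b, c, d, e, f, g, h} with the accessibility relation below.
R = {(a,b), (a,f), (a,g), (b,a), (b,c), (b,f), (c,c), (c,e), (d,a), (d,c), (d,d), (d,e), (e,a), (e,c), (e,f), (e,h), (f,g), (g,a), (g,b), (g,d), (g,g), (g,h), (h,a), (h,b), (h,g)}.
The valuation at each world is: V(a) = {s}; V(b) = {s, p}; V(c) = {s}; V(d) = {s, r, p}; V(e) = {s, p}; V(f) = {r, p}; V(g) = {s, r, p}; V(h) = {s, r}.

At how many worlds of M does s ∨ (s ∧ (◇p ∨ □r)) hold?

Let φ = s ∨ (s ∧ (◇p ∨ □r)). Evaluate φ at each world:
  a (successors {b, f, g}): φ is true.
  b (successors {a, c, f}): φ is true.
  c (successors {c, e}): φ is true.
  d (successors {a, c, d, e}): φ is true.
  e (successors {a, c, f, h}): φ is true.
  f (successors {g}): φ is false.
  g (successors {a, b, d, g, h}): φ is true.
  h (successors {a, b, g}): φ is true.
For instance, at f:
  At f: s is false, s ∧ (◇p ∨ □r) is false, so s ∨ (s ∧ (◇p ∨ □r)) is false.
    At f: s is false, ◇p ∨ □r is true, so s ∧ (◇p ∨ □r) is false.
      At f: ◇p is true, □r is true, so ◇p ∨ □r is true.
Satisfying worlds: {a, b, c, d, e, g, h}

7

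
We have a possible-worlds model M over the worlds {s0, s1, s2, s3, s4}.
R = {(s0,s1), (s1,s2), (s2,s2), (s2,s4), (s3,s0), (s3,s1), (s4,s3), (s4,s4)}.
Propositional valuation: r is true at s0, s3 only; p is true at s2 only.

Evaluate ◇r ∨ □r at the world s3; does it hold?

Yes

At s3: ◇r is true, □r is false, so ◇r ∨ □r is true.
  At s3: ◇r requires r at some successor in {s0, s1}.
    r holds at s0, so ◇r is true at s3.
  At s3: □r requires r at every successor {s0, s1}.
    r fails at s1, so □r is false at s3.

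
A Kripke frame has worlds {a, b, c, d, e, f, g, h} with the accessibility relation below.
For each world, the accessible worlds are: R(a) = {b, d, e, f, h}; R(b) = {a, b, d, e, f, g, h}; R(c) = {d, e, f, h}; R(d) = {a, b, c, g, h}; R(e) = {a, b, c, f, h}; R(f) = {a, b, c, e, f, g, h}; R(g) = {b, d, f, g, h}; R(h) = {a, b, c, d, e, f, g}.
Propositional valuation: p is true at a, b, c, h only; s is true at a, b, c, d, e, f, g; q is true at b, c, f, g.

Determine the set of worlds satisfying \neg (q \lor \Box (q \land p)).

Let φ = \neg (q \lor \Box (q \land p)). Evaluate φ at each world:
  a (successors {b, d, e, f, h}): φ is true.
  b (successors {a, b, d, e, f, g, h}): φ is false.
  c (successors {d, e, f, h}): φ is false.
  d (successors {a, b, c, g, h}): φ is true.
  e (successors {a, b, c, f, h}): φ is true.
  f (successors {a, b, c, e, f, g, h}): φ is false.
  g (successors {b, d, f, g, h}): φ is false.
  h (successors {a, b, c, d, e, f, g}): φ is true.
For instance, at a:
  At a: q \lor \Box (q \land p) is false, so \neg (q \lor \Box (q \land p)) is true.
    At a: q is false, \Box (q \land p) is false, so q \lor \Box (q \land p) is false.
      At a: \Box (q \land p) requires q \land p at every successor {b, d, e, f, h}.
        q \land p fails at d, so \Box (q \land p) is false at a.
Satisfying worlds: {a, d, e, h}

a, d, e, h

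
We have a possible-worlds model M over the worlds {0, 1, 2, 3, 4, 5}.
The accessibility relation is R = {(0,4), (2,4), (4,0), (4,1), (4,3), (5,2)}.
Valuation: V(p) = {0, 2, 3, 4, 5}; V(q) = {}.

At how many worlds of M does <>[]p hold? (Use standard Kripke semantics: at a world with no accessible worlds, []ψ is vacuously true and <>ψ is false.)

Let φ = <>[]p. Evaluate φ at each world:
  0 (successors {4}): φ is false.
  1 (successors ∅): φ is false.
  2 (successors {4}): φ is false.
  3 (successors ∅): φ is false.
  4 (successors {0, 1, 3}): φ is true.
  5 (successors {2}): φ is true.
For instance, at 5:
  At 5: <>[]p requires []p at some successor in {2}.
    []p holds at 2, so <>[]p is true at 5.
      At 2: []p requires p at every successor {4}.
        At 4: p is true.
      So []p is true at 2.
Satisfying worlds: {4, 5}

2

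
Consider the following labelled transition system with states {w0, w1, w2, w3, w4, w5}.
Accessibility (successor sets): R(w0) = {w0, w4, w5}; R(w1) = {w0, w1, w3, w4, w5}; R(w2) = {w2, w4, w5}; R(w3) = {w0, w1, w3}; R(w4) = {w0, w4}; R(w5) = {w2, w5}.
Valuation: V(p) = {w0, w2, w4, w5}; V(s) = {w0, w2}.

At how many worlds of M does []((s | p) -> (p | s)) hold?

Let φ = []((s | p) -> (p | s)). Evaluate φ at each world:
  w0 (successors {w0, w4, w5}): φ is true.
  w1 (successors {w0, w1, w3, w4, w5}): φ is true.
  w2 (successors {w2, w4, w5}): φ is true.
  w3 (successors {w0, w1, w3}): φ is true.
  w4 (successors {w0, w4}): φ is true.
  w5 (successors {w2, w5}): φ is true.
For instance, at w3:
  At w3: []((s | p) -> (p | s)) requires (s | p) -> (p | s) at every successor {w0, w1, w3}.
    At w0: (s | p) -> (p | s) is true.
    At w1: (s | p) -> (p | s) is true.
    At w3: (s | p) -> (p | s) is true.
  So []((s | p) -> (p | s)) is true at w3.
Satisfying worlds: {w0, w1, w2, w3, w4, w5}

6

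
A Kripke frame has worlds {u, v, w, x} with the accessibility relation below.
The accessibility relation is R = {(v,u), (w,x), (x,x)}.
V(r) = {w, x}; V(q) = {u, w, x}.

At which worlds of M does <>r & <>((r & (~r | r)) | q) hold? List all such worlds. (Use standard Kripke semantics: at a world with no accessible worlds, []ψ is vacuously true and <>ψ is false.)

Recall that <>ψ holds at a world iff ψ holds at some accessible world.
Let φ = <>r & <>((r & (~r | r)) | q). Evaluate φ at each world:
  u (successors ∅): φ is false.
  v (successors {u}): φ is false.
  w (successors {x}): φ is true.
  x (successors {x}): φ is true.
For instance, at w:
  At w: <>r is true, <>((r & (~r | r)) | q) is true, so <>r & <>((r & (~r | r)) | q) is true.
    At w: <>r requires r at some successor in {x}.
      r holds at x, so <>r is true at w.
    At w: <>((r & (~r | r)) | q) requires (r & (~r | r)) | q at some successor in {x}.
      (r & (~r | r)) | q holds at x, so <>((r & (~r | r)) | q) is true at w.
Satisfying worlds: {w, x}

w, x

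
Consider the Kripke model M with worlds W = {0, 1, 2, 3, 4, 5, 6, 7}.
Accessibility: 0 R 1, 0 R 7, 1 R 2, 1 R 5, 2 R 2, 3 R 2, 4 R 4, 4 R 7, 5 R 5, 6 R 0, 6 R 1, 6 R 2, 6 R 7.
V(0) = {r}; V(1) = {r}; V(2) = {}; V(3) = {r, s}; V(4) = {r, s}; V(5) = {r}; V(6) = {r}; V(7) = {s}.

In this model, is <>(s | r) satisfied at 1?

Yes

Recall that <>ψ holds at a world iff ψ holds at some accessible world.
At 1: <>(s | r) requires s | r at some successor in {2, 5}.
  s | r holds at 5, so <>(s | r) is true at 1.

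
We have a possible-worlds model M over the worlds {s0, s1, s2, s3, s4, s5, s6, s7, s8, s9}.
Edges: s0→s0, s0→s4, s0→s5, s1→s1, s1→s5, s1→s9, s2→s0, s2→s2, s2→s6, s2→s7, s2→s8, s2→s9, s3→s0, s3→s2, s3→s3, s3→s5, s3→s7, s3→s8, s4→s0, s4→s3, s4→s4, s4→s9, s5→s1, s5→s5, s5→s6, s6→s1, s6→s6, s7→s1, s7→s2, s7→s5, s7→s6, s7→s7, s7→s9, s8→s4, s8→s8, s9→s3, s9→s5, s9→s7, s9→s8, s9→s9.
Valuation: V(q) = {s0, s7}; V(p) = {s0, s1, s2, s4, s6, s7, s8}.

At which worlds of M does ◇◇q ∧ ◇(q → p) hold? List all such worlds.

Let φ = ◇◇q ∧ ◇(q → p). Evaluate φ at each world:
  s0 (successors {s0, s4, s5}): φ is true.
  s1 (successors {s1, s5, s9}): φ is true.
  s2 (successors {s0, s2, s6, s7, s8, s9}): φ is true.
  s3 (successors {s0, s2, s3, s5, s7, s8}): φ is true.
  s4 (successors {s0, s3, s4, s9}): φ is true.
  s5 (successors {s1, s5, s6}): φ is false.
  s6 (successors {s1, s6}): φ is false.
  s7 (successors {s1, s2, s5, s6, s7, s9}): φ is true.
  s8 (successors {s4, s8}): φ is true.
  s9 (successors {s3, s5, s7, s8, s9}): φ is true.
For instance, at s4:
  At s4: ◇◇q is true, ◇(q → p) is true, so ◇◇q ∧ ◇(q → p) is true.
    At s4: ◇◇q requires ◇q at some successor in {s0, s3, s4, s9}.
      ◇q holds at s0, so ◇◇q is true at s4.
    At s4: ◇(q → p) requires q → p at some successor in {s0, s3, s4, s9}.
      q → p holds at s0, so ◇(q → p) is true at s4.
Satisfying worlds: {s0, s1, s2, s3, s4, s7, s8, s9}

s0, s1, s2, s3, s4, s7, s8, s9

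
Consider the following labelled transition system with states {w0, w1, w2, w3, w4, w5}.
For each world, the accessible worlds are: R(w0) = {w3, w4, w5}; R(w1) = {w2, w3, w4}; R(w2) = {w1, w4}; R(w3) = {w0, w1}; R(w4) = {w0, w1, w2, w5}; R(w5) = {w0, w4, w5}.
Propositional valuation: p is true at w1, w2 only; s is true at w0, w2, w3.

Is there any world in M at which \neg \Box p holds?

Yes

Let φ = \neg \Box p. Evaluate φ at each world:
  w0 (successors {w3, w4, w5}): φ is true.
  w1 (successors {w2, w3, w4}): φ is true.
  w2 (successors {w1, w4}): φ is true.
  w3 (successors {w0, w1}): φ is true.
  w4 (successors {w0, w1, w2, w5}): φ is true.
  w5 (successors {w0, w4, w5}): φ is true.
Detail at w0 (witness):
  At w0: \Box p is false, so \neg \Box p is true.
    At w0: \Box p requires p at every successor {w3, w4, w5}.
      p fails at w3, so \Box p is false at w0.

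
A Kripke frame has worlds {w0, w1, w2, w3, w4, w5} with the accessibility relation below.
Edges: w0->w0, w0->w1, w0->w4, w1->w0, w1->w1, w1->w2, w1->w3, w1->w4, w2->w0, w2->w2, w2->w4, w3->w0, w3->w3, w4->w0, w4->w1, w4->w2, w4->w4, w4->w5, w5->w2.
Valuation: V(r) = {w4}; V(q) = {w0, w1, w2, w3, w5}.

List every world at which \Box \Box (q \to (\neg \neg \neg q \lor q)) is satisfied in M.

Let φ = \Box \Box (q \to (\neg \neg \neg q \lor q)). Evaluate φ at each world:
  w0 (successors {w0, w1, w4}): φ is true.
  w1 (successors {w0, w1, w2, w3, w4}): φ is true.
  w2 (successors {w0, w2, w4}): φ is true.
  w3 (successors {w0, w3}): φ is true.
  w4 (successors {w0, w1, w2, w4, w5}): φ is true.
  w5 (successors {w2}): φ is true.
For instance, at w3:
  At w3: \Box \Box (q \to (\neg \neg \neg q \lor q)) requires \Box (q \to (\neg \neg \neg q \lor q)) at every successor {w0, w3}.
      At w0: \Box (q \to (\neg \neg \neg q \lor q)) requires q \to (\neg \neg \neg q \lor q) at every successor {w0, w1, w4}.
        At w0: q \to (\neg \neg \neg q \lor q) is true.
        At w1: q \to (\neg \neg \neg q \lor q) is true.
        At w4: q \to (\neg \neg \neg q \lor q) is true.
      So \Box (q \to (\neg \neg \neg q \lor q)) is true at w0.
      At w3: \Box (q \to (\neg \neg \neg q \lor q)) requires q \to (\neg \neg \neg q \lor q) at every successor {w0, w3}.
        At w0: q \to (\neg \neg \neg q \lor q) is true.
        At w3: q \to (\neg \neg \neg q \lor q) is true.
      So \Box (q \to (\neg \neg \neg q \lor q)) is true at w3.
  So \Box \Box (q \to (\neg \neg \neg q \lor q)) is true at w3.
Satisfying worlds: {w0, w1, w2, w3, w4, w5}

w0, w1, w2, w3, w4, w5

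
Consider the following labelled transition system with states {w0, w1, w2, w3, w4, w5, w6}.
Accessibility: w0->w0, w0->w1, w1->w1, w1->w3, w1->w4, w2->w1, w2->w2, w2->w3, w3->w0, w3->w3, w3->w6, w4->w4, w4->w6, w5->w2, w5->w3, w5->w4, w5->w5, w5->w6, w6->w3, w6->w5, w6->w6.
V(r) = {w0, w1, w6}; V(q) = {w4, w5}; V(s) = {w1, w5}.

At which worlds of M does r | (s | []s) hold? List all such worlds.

w0, w1, w5, w6

Recall that []ψ holds at a world iff ψ holds at every accessible world, and <>ψ holds iff ψ holds at some accessible world.
Let φ = r | (s | []s). Evaluate φ at each world:
  w0 (successors {w0, w1}): φ is true.
  w1 (successors {w1, w3, w4}): φ is true.
  w2 (successors {w1, w2, w3}): φ is false.
  w3 (successors {w0, w3, w6}): φ is false.
  w4 (successors {w4, w6}): φ is false.
  w5 (successors {w2, w3, w4, w5, w6}): φ is true.
  w6 (successors {w3, w5, w6}): φ is true.
For instance, at w5:
  At w5: r is false, s | []s is true, so r | (s | []s) is true.
    At w5: s is true, []s is false, so s | []s is true.
      At w5: []s requires s at every successor {w2, w3, w4, w5, w6}.
        s fails at w2, so []s is false at w5.
Satisfying worlds: {w0, w1, w5, w6}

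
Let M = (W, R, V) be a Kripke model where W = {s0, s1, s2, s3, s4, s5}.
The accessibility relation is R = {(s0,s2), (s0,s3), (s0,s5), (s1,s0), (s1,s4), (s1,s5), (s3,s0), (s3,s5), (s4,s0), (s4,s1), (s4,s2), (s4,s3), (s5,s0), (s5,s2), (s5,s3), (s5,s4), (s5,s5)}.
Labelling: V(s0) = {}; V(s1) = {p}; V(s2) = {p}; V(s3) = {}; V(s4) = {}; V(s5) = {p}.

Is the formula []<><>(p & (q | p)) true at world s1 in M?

At s1: []<><>(p & (q | p)) requires <><>(p & (q | p)) at every successor {s0, s4, s5}.
    At s0: <><>(p & (q | p)) requires <>(p & (q | p)) at some successor in {s2, s3, s5}.
      <>(p & (q | p)) holds at s3, so <><>(p & (q | p)) is true at s0.
    At s4: <><>(p & (q | p)) requires <>(p & (q | p)) at some successor in {s0, s1, s2, s3}.
      <>(p & (q | p)) holds at s0, so <><>(p & (q | p)) is true at s4.
    At s5: <><>(p & (q | p)) requires <>(p & (q | p)) at some successor in {s0, s2, s3, s4, s5}.
      <>(p & (q | p)) holds at s0, so <><>(p & (q | p)) is true at s5.
So []<><>(p & (q | p)) is true at s1.

Yes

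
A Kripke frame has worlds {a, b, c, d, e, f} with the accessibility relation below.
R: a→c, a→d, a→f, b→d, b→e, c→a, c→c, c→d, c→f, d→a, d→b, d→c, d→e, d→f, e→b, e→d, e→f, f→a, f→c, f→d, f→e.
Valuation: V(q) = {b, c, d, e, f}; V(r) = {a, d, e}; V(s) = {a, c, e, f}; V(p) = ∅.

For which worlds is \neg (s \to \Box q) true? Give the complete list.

Let φ = \neg (s \to \Box q). Evaluate φ at each world:
  a (successors {c, d, f}): φ is false.
  b (successors {d, e}): φ is false.
  c (successors {a, c, d, f}): φ is true.
  d (successors {a, b, c, e, f}): φ is false.
  e (successors {b, d, f}): φ is false.
  f (successors {a, c, d, e}): φ is true.
For instance, at f:
  At f: s \to \Box q is false, so \neg (s \to \Box q) is true.
    At f: s is true, \Box q is false, so s \to \Box q is false.
      At f: \Box q requires q at every successor {a, c, d, e}.
        q fails at a, so \Box q is false at f.
Satisfying worlds: {c, f}

c, f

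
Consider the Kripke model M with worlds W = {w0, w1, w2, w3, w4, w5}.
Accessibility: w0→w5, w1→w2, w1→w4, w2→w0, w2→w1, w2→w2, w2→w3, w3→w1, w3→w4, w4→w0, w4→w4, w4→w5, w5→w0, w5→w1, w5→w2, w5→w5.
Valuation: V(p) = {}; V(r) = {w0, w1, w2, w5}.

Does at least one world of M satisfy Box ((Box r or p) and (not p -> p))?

No

Let φ = Box ((Box r or p) and (not p -> p)). Evaluate φ at each world:
  w0 (successors {w5}): φ is false.
  w1 (successors {w2, w4}): φ is false.
  w2 (successors {w0, w1, w2, w3}): φ is false.
  w3 (successors {w1, w4}): φ is false.
  w4 (successors {w0, w4, w5}): φ is false.
  w5 (successors {w0, w1, w2, w5}): φ is false.
For instance, at w0:
  At w0: Box ((Box r or p) and (not p -> p)) requires (Box r or p) and (not p -> p) at every successor {w5}.
    (Box r or p) and (not p -> p) fails at w5, so Box ((Box r or p) and (not p -> p)) is false at w0.
      At w5: Box r or p is true, not p -> p is false, so (Box r or p) and (not p -> p) is false.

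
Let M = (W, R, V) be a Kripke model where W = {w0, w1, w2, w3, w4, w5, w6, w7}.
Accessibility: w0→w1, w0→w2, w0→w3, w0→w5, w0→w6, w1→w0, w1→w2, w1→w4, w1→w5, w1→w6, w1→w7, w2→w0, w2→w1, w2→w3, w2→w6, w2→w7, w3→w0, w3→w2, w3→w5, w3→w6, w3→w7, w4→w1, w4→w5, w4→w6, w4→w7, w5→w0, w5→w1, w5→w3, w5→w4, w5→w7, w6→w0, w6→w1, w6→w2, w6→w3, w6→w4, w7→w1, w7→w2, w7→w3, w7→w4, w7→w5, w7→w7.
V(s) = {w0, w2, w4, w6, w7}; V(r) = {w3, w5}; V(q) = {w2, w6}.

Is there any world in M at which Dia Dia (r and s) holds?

No

Let φ = Dia Dia (r and s). Evaluate φ at each world:
  w0 (successors {w1, w2, w3, w5, w6}): φ is false.
  w1 (successors {w0, w2, w4, w5, w6, w7}): φ is false.
  w2 (successors {w0, w1, w3, w6, w7}): φ is false.
  w3 (successors {w0, w2, w5, w6, w7}): φ is false.
  w4 (successors {w1, w5, w6, w7}): φ is false.
  w5 (successors {w0, w1, w3, w4, w7}): φ is false.
  w6 (successors {w0, w1, w2, w3, w4}): φ is false.
  w7 (successors {w1, w2, w3, w4, w5, w7}): φ is false.
For instance, at w2:
  At w2: Dia Dia (r and s) requires Dia (r and s) at some successor in {w0, w1, w3, w6, w7}.
    At w0: Dia (r and s) is false.
    At w1: Dia (r and s) is false.
    At w3: Dia (r and s) is false.
    At w6: Dia (r and s) is false.
    At w7: Dia (r and s) is false.
  So Dia Dia (r and s) is false at w2.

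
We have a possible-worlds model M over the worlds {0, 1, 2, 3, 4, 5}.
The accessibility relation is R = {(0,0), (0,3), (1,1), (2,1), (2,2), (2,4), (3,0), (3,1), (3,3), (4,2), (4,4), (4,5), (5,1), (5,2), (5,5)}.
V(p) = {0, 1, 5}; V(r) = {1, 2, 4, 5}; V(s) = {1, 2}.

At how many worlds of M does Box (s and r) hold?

1

Let φ = Box (s and r). Evaluate φ at each world:
  0 (successors {0, 3}): φ is false.
  1 (successors {1}): φ is true.
  2 (successors {1, 2, 4}): φ is false.
  3 (successors {0, 1, 3}): φ is false.
  4 (successors {2, 4, 5}): φ is false.
  5 (successors {1, 2, 5}): φ is false.
For instance, at 1:
  At 1: Box (s and r) requires s and r at every successor {1}.
    At 1: s and r is true.
  So Box (s and r) is true at 1.
Satisfying worlds: {1}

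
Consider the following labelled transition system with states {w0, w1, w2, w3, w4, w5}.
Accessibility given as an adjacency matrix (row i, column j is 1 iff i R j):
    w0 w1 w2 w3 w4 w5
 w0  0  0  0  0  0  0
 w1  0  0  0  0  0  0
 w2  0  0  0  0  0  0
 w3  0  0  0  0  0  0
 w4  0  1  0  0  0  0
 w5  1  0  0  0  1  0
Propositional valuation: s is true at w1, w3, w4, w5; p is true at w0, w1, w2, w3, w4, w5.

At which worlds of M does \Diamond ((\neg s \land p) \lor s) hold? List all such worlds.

Recall that \Diamond ψ holds at a world iff ψ holds at some accessible world.
Let φ = \Diamond ((\neg s \land p) \lor s). Evaluate φ at each world:
  w0 (successors ∅): φ is false.
  w1 (successors ∅): φ is false.
  w2 (successors ∅): φ is false.
  w3 (successors ∅): φ is false.
  w4 (successors {w1}): φ is true.
  w5 (successors {w0, w4}): φ is true.
For instance, at w5:
  At w5: \Diamond ((\neg s \land p) \lor s) requires (\neg s \land p) \lor s at some successor in {w0, w4}.
    (\neg s \land p) \lor s holds at w0, so \Diamond ((\neg s \land p) \lor s) is true at w5.
Satisfying worlds: {w4, w5}

w4, w5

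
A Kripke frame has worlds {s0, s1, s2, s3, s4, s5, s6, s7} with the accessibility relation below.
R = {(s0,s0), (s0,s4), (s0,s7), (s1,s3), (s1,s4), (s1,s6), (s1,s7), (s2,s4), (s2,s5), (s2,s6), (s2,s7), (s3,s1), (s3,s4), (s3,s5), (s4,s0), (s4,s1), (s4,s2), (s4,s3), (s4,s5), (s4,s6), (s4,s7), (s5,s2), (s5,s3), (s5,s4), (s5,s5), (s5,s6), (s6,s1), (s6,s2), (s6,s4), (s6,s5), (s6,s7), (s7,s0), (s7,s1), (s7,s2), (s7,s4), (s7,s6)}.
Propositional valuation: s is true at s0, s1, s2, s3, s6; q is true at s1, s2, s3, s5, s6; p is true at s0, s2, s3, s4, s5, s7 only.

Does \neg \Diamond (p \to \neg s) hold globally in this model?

No

Let φ = \neg \Diamond (p \to \neg s). Evaluate φ at each world:
  s0 (successors {s0, s4, s7}): φ is false.
  s1 (successors {s3, s4, s6, s7}): φ is false.
  s2 (successors {s4, s5, s6, s7}): φ is false.
  s3 (successors {s1, s4, s5}): φ is false.
  s4 (successors {s0, s1, s2, s3, s5, s6, s7}): φ is false.
  s5 (successors {s2, s3, s4, s5, s6}): φ is false.
  s6 (successors {s1, s2, s4, s5, s7}): φ is false.
  s7 (successors {s0, s1, s2, s4, s6}): φ is false.
Detail at s0 (counterexample):
  At s0: \Diamond (p \to \neg s) is true, so \neg \Diamond (p \to \neg s) is false.
    At s0: \Diamond (p \to \neg s) requires p \to \neg s at some successor in {s0, s4, s7}.
      p \to \neg s holds at s4, so \Diamond (p \to \neg s) is true at s0.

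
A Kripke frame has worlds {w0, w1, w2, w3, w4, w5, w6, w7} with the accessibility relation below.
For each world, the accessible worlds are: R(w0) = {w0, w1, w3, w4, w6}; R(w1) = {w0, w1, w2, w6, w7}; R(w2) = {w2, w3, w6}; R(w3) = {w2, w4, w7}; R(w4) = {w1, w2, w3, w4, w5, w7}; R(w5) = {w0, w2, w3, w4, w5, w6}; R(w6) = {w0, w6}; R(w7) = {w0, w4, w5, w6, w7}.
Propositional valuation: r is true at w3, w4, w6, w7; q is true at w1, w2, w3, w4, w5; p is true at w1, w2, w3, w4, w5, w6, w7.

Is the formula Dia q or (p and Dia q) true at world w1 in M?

Recall that Dia ψ holds at a world iff ψ holds at some accessible world.
At w1: Dia q is true, p and Dia q is true, so Dia q or (p and Dia q) is true.
  At w1: Dia q requires q at some successor in {w0, w1, w2, w6, w7}.
    q holds at w1, so Dia q is true at w1.
  At w1: p is true, Dia q is true, so p and Dia q is true.
    At w1: Dia q requires q at some successor in {w0, w1, w2, w6, w7}.
      q holds at w1, so Dia q is true at w1.

Yes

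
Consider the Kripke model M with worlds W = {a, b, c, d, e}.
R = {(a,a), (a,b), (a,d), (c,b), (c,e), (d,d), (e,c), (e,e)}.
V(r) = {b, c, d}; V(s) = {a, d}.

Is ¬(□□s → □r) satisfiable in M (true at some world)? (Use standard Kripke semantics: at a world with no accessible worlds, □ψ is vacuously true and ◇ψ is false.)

Recall that □ψ holds at a world iff ψ holds at every accessible world, and ◇ψ holds iff ψ holds at some accessible world.
Let φ = ¬(□□s → □r). Evaluate φ at each world:
  a (successors {a, b, d}): φ is false.
  b (successors ∅): φ is false.
  c (successors {b, e}): φ is false.
  d (successors {d}): φ is false.
  e (successors {c, e}): φ is false.
For instance, at c:
  At c: □□s → □r is true, so ¬(□□s → □r) is false.
    At c: □□s is false, □r is false, so □□s → □r is true.
      At c: □□s requires □s at every successor {b, e}.
        □s fails at e, so □□s is false at c.
      At c: □r requires r at every successor {b, e}.
        r fails at e, so □r is false at c.

No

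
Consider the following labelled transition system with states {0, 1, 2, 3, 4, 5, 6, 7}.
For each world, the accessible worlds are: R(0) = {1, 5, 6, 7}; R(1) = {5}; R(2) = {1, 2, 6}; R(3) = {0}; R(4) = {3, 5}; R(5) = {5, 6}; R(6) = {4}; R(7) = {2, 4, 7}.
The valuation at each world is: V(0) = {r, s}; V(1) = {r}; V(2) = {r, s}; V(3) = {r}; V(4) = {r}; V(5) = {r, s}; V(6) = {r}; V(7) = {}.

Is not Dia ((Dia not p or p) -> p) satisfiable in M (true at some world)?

Let φ = not Dia ((Dia not p or p) -> p). Evaluate φ at each world:
  0 (successors {1, 5, 6, 7}): φ is true.
  1 (successors {5}): φ is true.
  2 (successors {1, 2, 6}): φ is true.
  3 (successors {0}): φ is true.
  4 (successors {3, 5}): φ is true.
  5 (successors {5, 6}): φ is true.
  6 (successors {4}): φ is true.
  7 (successors {2, 4, 7}): φ is true.
Detail at 0 (witness):
  At 0: Dia ((Dia not p or p) -> p) is false, so not Dia ((Dia not p or p) -> p) is true.
    At 0: Dia ((Dia not p or p) -> p) requires (Dia not p or p) -> p at some successor in {1, 5, 6, 7}.
      At 1: (Dia not p or p) -> p is false.
      At 5: (Dia not p or p) -> p is false.
      At 6: (Dia not p or p) -> p is false.
      At 7: (Dia not p or p) -> p is false.
    So Dia ((Dia not p or p) -> p) is false at 0.

Yes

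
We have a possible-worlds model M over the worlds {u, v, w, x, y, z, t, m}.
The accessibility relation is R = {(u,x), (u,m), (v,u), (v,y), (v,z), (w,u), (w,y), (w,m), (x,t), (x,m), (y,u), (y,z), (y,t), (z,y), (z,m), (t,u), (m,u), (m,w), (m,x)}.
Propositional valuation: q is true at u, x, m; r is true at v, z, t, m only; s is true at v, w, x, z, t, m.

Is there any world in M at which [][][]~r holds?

No

Let φ = [][][]~r. Evaluate φ at each world:
  u (successors {x, m}): φ is false.
  v (successors {u, y, z}): φ is false.
  w (successors {u, y, m}): φ is false.
  x (successors {t, m}): φ is false.
  y (successors {u, z, t}): φ is false.
  z (successors {y, m}): φ is false.
  t (successors {u}): φ is false.
  m (successors {u, w, x}): φ is false.
For instance, at w:
  At w: [][][]~r requires [][]~r at every successor {u, y, m}.
    [][]~r fails at u, so [][][]~r is false at w.
      At u: [][]~r requires []~r at every successor {x, m}.
        []~r fails at x, so [][]~r is false at u.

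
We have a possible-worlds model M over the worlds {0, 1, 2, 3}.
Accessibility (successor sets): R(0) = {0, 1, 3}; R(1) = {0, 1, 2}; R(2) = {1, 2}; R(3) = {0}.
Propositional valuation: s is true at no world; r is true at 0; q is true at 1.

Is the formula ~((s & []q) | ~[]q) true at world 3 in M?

No

At 3: (s & []q) | ~[]q is true, so ~((s & []q) | ~[]q) is false.
  At 3: s & []q is false, ~[]q is true, so (s & []q) | ~[]q is true.
    At 3: s is false, []q is false, so s & []q is false.
      At 3: []q requires q at every successor {0}.
        q fails at 0, so []q is false at 3.
    At 3: []q is false, so ~[]q is true.
      At 3: []q requires q at every successor {0}.
        q fails at 0, so []q is false at 3.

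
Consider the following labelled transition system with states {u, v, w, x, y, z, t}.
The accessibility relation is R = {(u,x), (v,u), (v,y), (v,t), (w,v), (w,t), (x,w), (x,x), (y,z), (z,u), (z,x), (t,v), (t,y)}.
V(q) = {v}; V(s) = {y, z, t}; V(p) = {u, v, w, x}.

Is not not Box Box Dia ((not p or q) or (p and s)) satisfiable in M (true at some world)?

No

Recall that Box ψ holds at a world iff ψ holds at every accessible world, and Dia ψ holds iff ψ holds at some accessible world.
Let φ = not not Box Box Dia ((not p or q) or (p and s)). Evaluate φ at each world:
  u (successors {x}): φ is false.
  v (successors {u, y, t}): φ is false.
  w (successors {v, t}): φ is false.
  x (successors {w, x}): φ is false.
  y (successors {z}): φ is false.
  z (successors {u, x}): φ is false.
  t (successors {v, y}): φ is false.
For instance, at v:
  At v: not Box Box Dia ((not p or q) or (p and s)) is true, so not not Box Box Dia ((not p or q) or (p and s)) is false.
    At v: Box Box Dia ((not p or q) or (p and s)) is false, so not Box Box Dia ((not p or q) or (p and s)) is true.
      At v: Box Box Dia ((not p or q) or (p and s)) requires Box Dia ((not p or q) or (p and s)) at every successor {u, y, t}.
        Box Dia ((not p or q) or (p and s)) fails at u, so Box Box Dia ((not p or q) or (p and s)) is false at v.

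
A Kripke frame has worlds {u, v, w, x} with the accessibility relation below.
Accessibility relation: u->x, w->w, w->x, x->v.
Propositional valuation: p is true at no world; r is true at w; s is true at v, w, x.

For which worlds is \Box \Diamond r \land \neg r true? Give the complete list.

v

Let φ = \Box \Diamond r \land \neg r. Evaluate φ at each world:
  u (successors {x}): φ is false.
  v (successors ∅): φ is true.
  w (successors {w, x}): φ is false.
  x (successors {v}): φ is false.
For instance, at w:
  At w: \Box \Diamond r is false, \neg r is false, so \Box \Diamond r \land \neg r is false.
    At w: \Box \Diamond r requires \Diamond r at every successor {w, x}.
      \Diamond r fails at x, so \Box \Diamond r is false at w.
Satisfying worlds: {v}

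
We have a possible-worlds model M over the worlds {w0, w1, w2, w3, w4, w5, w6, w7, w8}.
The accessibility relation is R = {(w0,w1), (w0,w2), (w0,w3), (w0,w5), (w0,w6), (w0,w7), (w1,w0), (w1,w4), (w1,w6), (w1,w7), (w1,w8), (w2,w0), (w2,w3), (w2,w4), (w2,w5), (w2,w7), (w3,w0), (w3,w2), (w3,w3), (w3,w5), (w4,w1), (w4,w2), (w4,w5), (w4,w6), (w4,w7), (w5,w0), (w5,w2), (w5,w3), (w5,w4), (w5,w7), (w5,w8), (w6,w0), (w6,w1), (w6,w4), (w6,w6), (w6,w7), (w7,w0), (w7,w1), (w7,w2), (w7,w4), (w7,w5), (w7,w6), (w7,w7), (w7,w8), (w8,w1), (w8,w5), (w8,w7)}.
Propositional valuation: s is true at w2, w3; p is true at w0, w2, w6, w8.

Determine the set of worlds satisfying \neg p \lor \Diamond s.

w0, w1, w2, w3, w4, w5, w7

Recall that \Diamond ψ holds at a world iff ψ holds at some accessible world.
Let φ = \neg p \lor \Diamond s. Evaluate φ at each world:
  w0 (successors {w1, w2, w3, w5, w6, w7}): φ is true.
  w1 (successors {w0, w4, w6, w7, w8}): φ is true.
  w2 (successors {w0, w3, w4, w5, w7}): φ is true.
  w3 (successors {w0, w2, w3, w5}): φ is true.
  w4 (successors {w1, w2, w5, w6, w7}): φ is true.
  w5 (successors {w0, w2, w3, w4, w7, w8}): φ is true.
  w6 (successors {w0, w1, w4, w6, w7}): φ is false.
  w7 (successors {w0, w1, w2, w4, w5, w6, w7, w8}): φ is true.
  w8 (successors {w1, w5, w7}): φ is false.
For instance, at w6:
  At w6: \neg p is false, \Diamond s is false, so \neg p \lor \Diamond s is false.
    At w6: \Diamond s requires s at some successor in {w0, w1, w4, w6, w7}.
      At w0: s is false.
      At w1: s is false.
      At w4: s is false.
      At w6: s is false.
      At w7: s is false.
    So \Diamond s is false at w6.
Satisfying worlds: {w0, w1, w2, w3, w4, w5, w7}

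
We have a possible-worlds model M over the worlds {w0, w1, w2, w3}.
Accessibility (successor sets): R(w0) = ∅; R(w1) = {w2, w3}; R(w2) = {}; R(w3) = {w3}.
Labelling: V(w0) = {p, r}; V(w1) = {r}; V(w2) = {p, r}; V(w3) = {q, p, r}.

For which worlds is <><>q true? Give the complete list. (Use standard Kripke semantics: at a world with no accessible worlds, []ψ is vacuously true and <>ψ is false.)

Recall that <>ψ holds at a world iff ψ holds at some accessible world.
Let φ = <><>q. Evaluate φ at each world:
  w0 (successors ∅): φ is false.
  w1 (successors {w2, w3}): φ is true.
  w2 (successors ∅): φ is false.
  w3 (successors {w3}): φ is true.
For instance, at w3:
  At w3: <><>q requires <>q at some successor in {w3}.
    <>q holds at w3, so <><>q is true at w3.
      At w3: <>q requires q at some successor in {w3}.
        q holds at w3, so <>q is true at w3.
Satisfying worlds: {w1, w3}

w1, w3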